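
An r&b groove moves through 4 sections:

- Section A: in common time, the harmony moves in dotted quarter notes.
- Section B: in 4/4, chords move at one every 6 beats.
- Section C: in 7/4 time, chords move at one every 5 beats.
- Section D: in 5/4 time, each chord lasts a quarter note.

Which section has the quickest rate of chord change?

A: 4/1.5 = 8/3 chords/bar.
B: 4/6 = 2/3 chords/bar.
C: 7/5 = 1.4 chords/bar.
D: 5/1 = 5 chords/bar.
Fastest is D at 5 chords/bar.

Section D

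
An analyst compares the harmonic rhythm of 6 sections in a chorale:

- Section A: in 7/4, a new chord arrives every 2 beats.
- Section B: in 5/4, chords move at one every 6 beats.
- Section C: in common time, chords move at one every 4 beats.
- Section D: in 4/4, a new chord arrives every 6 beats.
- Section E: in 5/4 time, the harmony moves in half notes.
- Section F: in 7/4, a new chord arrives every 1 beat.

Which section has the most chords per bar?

Section F

A: 7 beats/bar ÷ 2 beats/chord = 3.5 chords/bar.
B: 5 beats/bar ÷ 6 beats/chord = 5/6 chords/bar.
C: 4 beats/bar ÷ 4 beats/chord = 1 chord/bar.
D: 4 beats/bar ÷ 6 beats/chord = 2/3 chords/bar.
E: 5 beats/bar ÷ 2 beats/chord = 2.5 chords/bar.
F: 7 beats/bar ÷ 1 beat/chord = 7 chords/bar.
Fastest is F at 7 chords/bar.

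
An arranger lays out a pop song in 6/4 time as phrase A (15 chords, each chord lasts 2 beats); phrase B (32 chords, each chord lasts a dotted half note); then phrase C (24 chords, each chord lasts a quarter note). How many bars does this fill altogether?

A: 15 × 2 = 30 beats = 5 bars.
B: 32 × 3 = 96 beats = 16 bars.
C: 24 × 1 = 24 beats = 4 bars.
Total: 5 + 16 + 4 = 25 bars.

25 bars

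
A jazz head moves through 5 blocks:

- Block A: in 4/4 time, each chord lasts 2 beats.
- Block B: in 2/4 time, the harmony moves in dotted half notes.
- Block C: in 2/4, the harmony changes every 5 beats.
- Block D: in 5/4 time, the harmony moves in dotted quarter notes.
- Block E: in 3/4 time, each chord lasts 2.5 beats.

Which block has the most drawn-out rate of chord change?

Block C

A: 4/2 = 2 chords/bar.
B: 2/3 = 2/3 chords/bar.
C: 2/5 = 0.4 chords/bar.
D: 5/1.5 = 10/3 chords/bar.
E: 3/2.5 = 1.2 chords/bar.
Slowest is C at 0.4 chords/bar.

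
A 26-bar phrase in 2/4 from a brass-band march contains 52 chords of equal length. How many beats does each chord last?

26 bars × 2 beats/bar = 52 beats total.
52 beats ÷ 52 chords = 1 beats per chord.
(That is a quarter note.)

1 beat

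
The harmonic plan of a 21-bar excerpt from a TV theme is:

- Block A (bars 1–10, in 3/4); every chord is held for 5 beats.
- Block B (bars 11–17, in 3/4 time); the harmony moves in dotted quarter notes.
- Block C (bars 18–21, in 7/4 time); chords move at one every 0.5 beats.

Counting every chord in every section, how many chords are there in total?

A: 10·3 = 30 beats, 30/5 = 6 chords.
B: 7·3 = 21 beats, 21/1.5 = 14 chords.
C: 4·7 = 28 beats, 28/0.5 = 56 chords.
Total: 6 + 14 + 56 = 76.

76 chords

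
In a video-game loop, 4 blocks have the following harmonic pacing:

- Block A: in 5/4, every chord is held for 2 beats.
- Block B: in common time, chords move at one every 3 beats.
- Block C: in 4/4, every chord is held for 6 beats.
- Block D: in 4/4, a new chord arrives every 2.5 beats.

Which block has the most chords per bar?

Block A

A: each chord is 2 beats in 5/4, so 2.5 per bar.
B: each chord is 3 beats in 4/4, so 4/3 per bar.
C: each chord is 6 beats in 4/4, so 2/3 per bar.
D: each chord is 2.5 beats in 4/4, so 1.6 per bar.
Fastest is A at 2.5 chords/bar.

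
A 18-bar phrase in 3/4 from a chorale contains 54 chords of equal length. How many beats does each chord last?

18 bars × 3 beats/bar = 54 beats total.
54 beats ÷ 54 chords = 1 beats per chord.
(That is a quarter note.)

1 beat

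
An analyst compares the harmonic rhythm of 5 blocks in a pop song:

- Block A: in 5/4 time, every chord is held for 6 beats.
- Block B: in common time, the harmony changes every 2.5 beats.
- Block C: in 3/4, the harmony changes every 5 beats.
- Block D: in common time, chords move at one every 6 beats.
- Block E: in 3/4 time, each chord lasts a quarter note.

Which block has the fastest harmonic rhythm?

A: 5/6 = 5/6 chords/bar.
B: 4/2.5 = 1.6 chords/bar.
C: 3/5 = 0.6 chords/bar.
D: 4/6 = 2/3 chords/bar.
E: 3/1 = 3 chords/bar.
Fastest is E at 3 chords/bar.

Block E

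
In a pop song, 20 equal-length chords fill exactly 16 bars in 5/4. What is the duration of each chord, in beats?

16 bars × 5 beats/bar = 80 beats total.
80 beats ÷ 20 chords = 4 beats per chord.
(That is a whole note.)

4 beats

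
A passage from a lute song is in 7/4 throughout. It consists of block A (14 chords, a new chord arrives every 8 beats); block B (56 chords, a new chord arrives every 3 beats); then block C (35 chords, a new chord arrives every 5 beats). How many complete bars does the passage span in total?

A: 14 × 8 = 112 beats = 16 bars.
B: 56 × 3 = 168 beats = 24 bars.
C: 35 × 5 = 175 beats = 25 bars.
Total: 16 + 24 + 25 = 65 bars.

65 bars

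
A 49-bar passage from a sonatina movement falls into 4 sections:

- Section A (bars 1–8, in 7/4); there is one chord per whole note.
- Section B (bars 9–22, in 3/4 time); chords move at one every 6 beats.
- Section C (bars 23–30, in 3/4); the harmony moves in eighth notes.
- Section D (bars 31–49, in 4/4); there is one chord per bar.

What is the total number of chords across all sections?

A: 8·7 = 56 beats, 56/4 = 14 chords.
B: 14·3 = 42 beats, 42/6 = 7 chords.
C: 8·3 = 24 beats, 24/0.5 = 48 chords.
D: 19·4 = 76 beats, 76/4 = 19 chords.
Total: 14 + 7 + 48 + 19 = 88.

88 chords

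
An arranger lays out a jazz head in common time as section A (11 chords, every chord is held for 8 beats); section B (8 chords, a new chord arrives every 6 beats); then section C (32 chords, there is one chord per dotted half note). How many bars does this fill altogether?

A: 11 × 8 = 88 beats = 22 bars.
B: 8 × 6 = 48 beats = 12 bars.
C: 32 × 3 = 96 beats = 24 bars.
Total: 22 + 12 + 24 = 58 bars.

58 bars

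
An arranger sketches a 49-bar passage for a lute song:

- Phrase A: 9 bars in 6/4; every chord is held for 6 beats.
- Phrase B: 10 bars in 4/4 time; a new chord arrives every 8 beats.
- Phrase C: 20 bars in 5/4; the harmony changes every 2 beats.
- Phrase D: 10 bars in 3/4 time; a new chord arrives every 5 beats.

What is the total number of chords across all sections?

70 chords

A: 9·6 = 54 beats, 54/6 = 9 chords.
B: 10·4 = 40 beats, 40/8 = 5 chords.
C: 20·5 = 100 beats, 100/2 = 50 chords.
D: 10·3 = 30 beats, 30/5 = 6 chords.
Total: 9 + 5 + 50 + 6 = 70.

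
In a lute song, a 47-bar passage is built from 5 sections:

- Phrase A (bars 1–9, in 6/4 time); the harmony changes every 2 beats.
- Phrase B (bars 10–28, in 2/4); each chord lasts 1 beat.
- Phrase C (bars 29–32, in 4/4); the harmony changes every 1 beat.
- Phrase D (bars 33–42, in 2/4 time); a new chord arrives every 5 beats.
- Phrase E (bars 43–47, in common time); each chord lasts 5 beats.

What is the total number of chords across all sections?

A: 9 bars × 6 beats = 54 beats; 2 beats/chord → 27 chords.
B: 19 bars × 2 beats = 38 beats; 1 beat/chord → 38 chords.
C: 4 bars × 4 beats = 16 beats; 1 beat/chord → 16 chords.
D: 10 bars × 2 beats = 20 beats; 5 beats/chord → 4 chords.
E: 5 bars × 4 beats = 20 beats; 5 beats/chord → 4 chords.
Total: 27 + 38 + 16 + 4 + 4 = 89.

89 chords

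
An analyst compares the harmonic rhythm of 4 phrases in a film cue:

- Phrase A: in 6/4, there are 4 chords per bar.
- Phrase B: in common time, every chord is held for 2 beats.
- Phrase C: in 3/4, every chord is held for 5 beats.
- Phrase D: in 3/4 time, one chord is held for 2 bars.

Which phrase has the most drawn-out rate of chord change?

A: each chord is 1.5 beats in 6/4, so 4 per bar.
B: each chord is 2 beats in 4/4, so 2 per bar.
C: each chord is 5 beats in 3/4, so 0.6 per bar.
D: each chord is 6 beats in 3/4, so 0.5 per bar.
Slowest is D at 0.5 chords/bar.

Phrase D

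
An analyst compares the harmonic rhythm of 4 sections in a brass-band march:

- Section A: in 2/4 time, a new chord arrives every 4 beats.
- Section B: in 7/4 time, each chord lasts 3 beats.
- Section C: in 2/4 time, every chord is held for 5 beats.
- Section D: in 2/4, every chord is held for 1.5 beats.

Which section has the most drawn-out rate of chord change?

A: 2 beats/bar ÷ 4 beats/chord = 0.5 chords/bar.
B: 7 beats/bar ÷ 3 beats/chord = 7/3 chords/bar.
C: 2 beats/bar ÷ 5 beats/chord = 0.4 chords/bar.
D: 2 beats/bar ÷ 1.5 beats/chord = 4/3 chords/bar.
Slowest is C at 0.4 chords/bar.

Section C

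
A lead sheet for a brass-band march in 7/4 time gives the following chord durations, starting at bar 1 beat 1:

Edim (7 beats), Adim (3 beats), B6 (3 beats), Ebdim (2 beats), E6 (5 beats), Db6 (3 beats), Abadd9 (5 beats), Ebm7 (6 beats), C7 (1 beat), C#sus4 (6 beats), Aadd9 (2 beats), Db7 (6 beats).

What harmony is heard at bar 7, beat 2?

Beat 2 of bar 7 is beat (7−1)×7 + 2 = 44 overall.
Running totals: Edim ends at 7, Adim ends at 10, B6 ends at 13, Ebdim ends at 15, E6 ends at 20, Db6 ends at 23, Abadd9 ends at 28, Ebm7 ends at 34, C7 ends at 35, C#sus4 ends at 41, Aadd9 ends at 43, Db7 ends at 49.
Beat 44 falls within Db7.

Db7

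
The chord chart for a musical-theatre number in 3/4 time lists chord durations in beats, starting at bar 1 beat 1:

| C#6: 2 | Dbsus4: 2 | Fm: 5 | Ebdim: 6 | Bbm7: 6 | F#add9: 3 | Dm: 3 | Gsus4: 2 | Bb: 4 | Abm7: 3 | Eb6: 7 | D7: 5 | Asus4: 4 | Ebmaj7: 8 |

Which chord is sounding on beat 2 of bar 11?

Beat 2 of bar 11 is beat (11−1)×3 + 2 = 32 overall.
Running totals: C#6 ends at 2, Dbsus4 ends at 4, Fm ends at 9, Ebdim ends at 15, Bbm7 ends at 21, F#add9 ends at 24, Dm ends at 27, Gsus4 ends at 29, Bb ends at 33.
Beat 32 falls within Bb.

Bb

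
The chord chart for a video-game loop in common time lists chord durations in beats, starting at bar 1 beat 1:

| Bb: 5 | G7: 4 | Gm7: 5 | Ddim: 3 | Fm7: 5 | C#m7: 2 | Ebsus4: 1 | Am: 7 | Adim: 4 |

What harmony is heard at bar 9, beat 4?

Adim

Beat 4 of bar 9 is beat (9−1)×4 + 4 = 36 overall.
Running totals: Bb ends at 5, G7 ends at 9, Gm7 ends at 14, Ddim ends at 17, Fm7 ends at 22, C#m7 ends at 24, Ebsus4 ends at 25, Am ends at 32, Adim ends at 36.
Beat 36 falls within Adim.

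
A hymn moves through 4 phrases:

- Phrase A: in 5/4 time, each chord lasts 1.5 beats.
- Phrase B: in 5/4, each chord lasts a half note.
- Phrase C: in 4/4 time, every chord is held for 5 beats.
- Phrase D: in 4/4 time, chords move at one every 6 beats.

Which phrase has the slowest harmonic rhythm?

A: 5/1.5 = 10/3 chords/bar.
B: 5/2 = 2.5 chords/bar.
C: 4/5 = 0.8 chords/bar.
D: 4/6 = 2/3 chords/bar.
Slowest is D at 2/3 chords/bar.

Phrase D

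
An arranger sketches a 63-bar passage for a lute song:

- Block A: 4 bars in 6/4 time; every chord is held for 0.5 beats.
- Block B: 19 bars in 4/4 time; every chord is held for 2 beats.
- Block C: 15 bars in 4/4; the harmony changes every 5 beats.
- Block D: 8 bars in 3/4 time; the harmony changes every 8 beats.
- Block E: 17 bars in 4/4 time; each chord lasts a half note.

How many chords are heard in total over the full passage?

135 chords

A has 24 beats and chords last 0.5 each, so 48 chords.
B has 76 beats and chords last 2 each, so 38 chords.
C has 60 beats and chords last 5 each, so 12 chords.
D has 24 beats and chords last 8 each, so 3 chords.
E has 68 beats and chords last 2 each, so 34 chords.
Total: 48 + 38 + 12 + 3 + 34 = 135.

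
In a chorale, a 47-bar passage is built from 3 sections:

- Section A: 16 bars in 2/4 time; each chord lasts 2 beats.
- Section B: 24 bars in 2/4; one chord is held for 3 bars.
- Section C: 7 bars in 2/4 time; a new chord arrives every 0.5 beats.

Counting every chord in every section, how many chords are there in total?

52 chords

A: 16 bars × 2 beats = 32 beats; 2 beats/chord → 16 chords.
B: 24 bars × 2 beats = 48 beats; 6 beats/chord → 8 chords.
C: 7 bars × 2 beats = 14 beats; 0.5 beats/chord → 28 chords.
Total: 16 + 8 + 28 = 52.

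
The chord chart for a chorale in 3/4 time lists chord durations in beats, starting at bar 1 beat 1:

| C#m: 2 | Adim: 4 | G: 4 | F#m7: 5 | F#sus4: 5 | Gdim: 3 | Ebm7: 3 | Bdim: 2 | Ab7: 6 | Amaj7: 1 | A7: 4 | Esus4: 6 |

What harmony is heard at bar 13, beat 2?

Beat 2 of bar 13 is beat (13−1)×3 + 2 = 38 overall.
Running totals: C#m ends at 2, Adim ends at 6, G ends at 10, F#m7 ends at 15, F#sus4 ends at 20, Gdim ends at 23, Ebm7 ends at 26, Bdim ends at 28, Ab7 ends at 34, Amaj7 ends at 35, A7 ends at 39.
Beat 38 falls within A7.

A7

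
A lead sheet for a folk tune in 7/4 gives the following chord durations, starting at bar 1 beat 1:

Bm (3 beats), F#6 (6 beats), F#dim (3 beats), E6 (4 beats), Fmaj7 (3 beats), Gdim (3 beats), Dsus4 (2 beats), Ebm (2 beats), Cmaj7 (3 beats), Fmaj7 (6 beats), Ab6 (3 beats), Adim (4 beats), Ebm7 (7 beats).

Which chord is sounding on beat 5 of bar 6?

Beat 5 of bar 6 is beat (6−1)×7 + 5 = 40 overall.
Running totals: Bm ends at 3, F#6 ends at 9, F#dim ends at 12, E6 ends at 16, Fmaj7 ends at 19, Gdim ends at 22, Dsus4 ends at 24, Ebm ends at 26, Cmaj7 ends at 29, Fmaj7 ends at 35, Ab6 ends at 38, Adim ends at 42.
Beat 40 falls within Adim.

Adim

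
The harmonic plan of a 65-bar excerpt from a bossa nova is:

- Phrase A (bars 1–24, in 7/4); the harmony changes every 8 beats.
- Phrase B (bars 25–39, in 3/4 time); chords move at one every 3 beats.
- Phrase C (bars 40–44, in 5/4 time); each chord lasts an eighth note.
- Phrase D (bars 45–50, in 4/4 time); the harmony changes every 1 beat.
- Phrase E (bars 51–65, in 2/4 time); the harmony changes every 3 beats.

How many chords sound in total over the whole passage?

A has 168 beats and chords last 8 each, so 21 chords.
B has 45 beats and chords last 3 each, so 15 chords.
C has 25 beats and chords last 0.5 each, so 50 chords.
D has 24 beats and chords last 1 each, so 24 chords.
E has 30 beats and chords last 3 each, so 10 chords.
Total: 21 + 15 + 50 + 24 + 10 = 120.

120 chords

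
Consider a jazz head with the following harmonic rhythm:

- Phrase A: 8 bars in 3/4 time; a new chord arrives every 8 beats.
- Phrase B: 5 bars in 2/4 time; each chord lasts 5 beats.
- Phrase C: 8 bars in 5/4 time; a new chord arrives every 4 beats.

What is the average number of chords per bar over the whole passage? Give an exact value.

5/7 chords per bar

A: 8 bars of 3 beats is 24 beats; at 8 beats each that's 3 chords.
B: 5 bars of 2 beats is 10 beats; at 5 beats each that's 2 chords.
C: 8 bars of 5 beats is 40 beats; at 4 beats each that's 10 chords.
Overall: 15 chords over 21 bars → 15/21 = 5/7 chords per bar.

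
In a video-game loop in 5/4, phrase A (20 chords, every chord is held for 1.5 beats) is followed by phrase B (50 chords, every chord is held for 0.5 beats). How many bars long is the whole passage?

A: 20 × 1.5 = 30 beats = 6 bars.
B: 50 × 0.5 = 25 beats = 5 bars.
Total: 6 + 5 = 11 bars.

11 bars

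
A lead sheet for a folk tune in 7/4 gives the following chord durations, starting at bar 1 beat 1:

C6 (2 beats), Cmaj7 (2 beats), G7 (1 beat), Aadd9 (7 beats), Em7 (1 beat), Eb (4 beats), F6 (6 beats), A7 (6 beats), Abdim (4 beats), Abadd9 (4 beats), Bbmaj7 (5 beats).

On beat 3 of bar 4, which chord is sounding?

Beat 3 of bar 4 is beat (4−1)×7 + 3 = 24 overall.
Running totals: C6 ends at 2, Cmaj7 ends at 4, G7 ends at 5, Aadd9 ends at 12, Em7 ends at 13, Eb ends at 17, F6 ends at 23, A7 ends at 29.
Beat 24 falls within A7.

A7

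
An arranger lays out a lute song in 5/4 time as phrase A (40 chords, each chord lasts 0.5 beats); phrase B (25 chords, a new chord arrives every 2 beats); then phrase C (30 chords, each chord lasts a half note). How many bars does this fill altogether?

A: 40 × 0.5 = 20 beats = 4 bars.
B: 25 × 2 = 50 beats = 10 bars.
C: 30 × 2 = 60 beats = 12 bars.
Total: 4 + 10 + 12 = 26 bars.

26 bars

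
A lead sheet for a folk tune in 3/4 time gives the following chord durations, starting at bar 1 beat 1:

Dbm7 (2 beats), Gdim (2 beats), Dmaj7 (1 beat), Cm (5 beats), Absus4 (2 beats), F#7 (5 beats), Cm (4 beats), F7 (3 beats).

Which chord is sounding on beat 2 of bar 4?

Absus4

Beat 2 of bar 4 is beat (4−1)×3 + 2 = 11 overall.
Running totals: Dbm7 ends at 2, Gdim ends at 4, Dmaj7 ends at 5, Cm ends at 10, Absus4 ends at 12.
Beat 11 falls within Absus4.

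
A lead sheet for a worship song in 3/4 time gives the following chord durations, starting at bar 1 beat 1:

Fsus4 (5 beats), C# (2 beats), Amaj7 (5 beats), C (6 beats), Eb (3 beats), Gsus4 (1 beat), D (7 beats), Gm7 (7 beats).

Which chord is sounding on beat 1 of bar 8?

Beat 1 of bar 8 is beat (8−1)×3 + 1 = 22 overall.
Running totals: Fsus4 ends at 5, C# ends at 7, Amaj7 ends at 12, C ends at 18, Eb ends at 21, Gsus4 ends at 22.
Beat 22 falls within Gsus4.

Gsus4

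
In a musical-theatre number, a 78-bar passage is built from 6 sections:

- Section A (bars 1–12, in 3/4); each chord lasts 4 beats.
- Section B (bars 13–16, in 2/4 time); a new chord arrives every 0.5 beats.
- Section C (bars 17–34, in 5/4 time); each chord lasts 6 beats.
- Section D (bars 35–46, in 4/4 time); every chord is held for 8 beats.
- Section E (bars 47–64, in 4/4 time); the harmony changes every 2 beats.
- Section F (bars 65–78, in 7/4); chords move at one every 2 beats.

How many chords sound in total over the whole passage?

A has 36 beats and chords last 4 each, so 9 chords.
B has 8 beats and chords last 0.5 each, so 16 chords.
C has 90 beats and chords last 6 each, so 15 chords.
D has 48 beats and chords last 8 each, so 6 chords.
E has 72 beats and chords last 2 each, so 36 chords.
F has 98 beats and chords last 2 each, so 49 chords.
Total: 9 + 16 + 15 + 6 + 36 + 49 = 131.

131 chords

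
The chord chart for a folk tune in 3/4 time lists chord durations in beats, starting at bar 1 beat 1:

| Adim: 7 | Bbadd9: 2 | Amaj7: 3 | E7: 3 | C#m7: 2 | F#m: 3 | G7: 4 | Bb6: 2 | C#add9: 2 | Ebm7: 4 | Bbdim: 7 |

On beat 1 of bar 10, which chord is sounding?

C#add9

Beat 1 of bar 10 is beat (10−1)×3 + 1 = 28 overall.
Running totals: Adim ends at 7, Bbadd9 ends at 9, Amaj7 ends at 12, E7 ends at 15, C#m7 ends at 17, F#m ends at 20, G7 ends at 24, Bb6 ends at 26, C#add9 ends at 28.
Beat 28 falls within C#add9.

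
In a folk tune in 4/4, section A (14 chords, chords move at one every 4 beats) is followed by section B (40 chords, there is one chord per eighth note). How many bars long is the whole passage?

19 bars

A: 14 × 4 = 56 beats = 14 bars.
B: 40 × 0.5 = 20 beats = 5 bars.
Total: 14 + 5 = 19 bars.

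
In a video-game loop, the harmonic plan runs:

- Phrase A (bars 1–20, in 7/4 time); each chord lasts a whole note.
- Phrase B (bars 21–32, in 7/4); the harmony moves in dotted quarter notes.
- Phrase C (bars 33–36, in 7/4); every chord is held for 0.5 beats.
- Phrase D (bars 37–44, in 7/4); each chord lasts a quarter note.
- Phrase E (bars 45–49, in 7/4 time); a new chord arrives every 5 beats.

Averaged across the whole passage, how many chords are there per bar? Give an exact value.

30/7 chords per bar

A: 20 × 7 = 140 beats ÷ 4 = 35 chords.
B: 12 × 7 = 84 beats ÷ 1.5 = 56 chords.
C: 4 × 7 = 28 beats ÷ 0.5 = 56 chords.
D: 8 × 7 = 56 beats ÷ 1 = 56 chords.
E: 5 × 7 = 35 beats ÷ 5 = 7 chords.
Overall: 210 chords over 49 bars → 210/49 = 30/7 chords per bar.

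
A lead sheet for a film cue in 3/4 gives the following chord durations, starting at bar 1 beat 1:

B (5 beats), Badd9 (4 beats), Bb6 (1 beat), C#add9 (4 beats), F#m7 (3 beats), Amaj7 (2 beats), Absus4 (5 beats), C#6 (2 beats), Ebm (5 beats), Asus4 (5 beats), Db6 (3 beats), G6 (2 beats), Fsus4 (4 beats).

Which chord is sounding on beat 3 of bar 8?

Beat 3 of bar 8 is beat (8−1)×3 + 3 = 24 overall.
Running totals: B ends at 5, Badd9 ends at 9, Bb6 ends at 10, C#add9 ends at 14, F#m7 ends at 17, Amaj7 ends at 19, Absus4 ends at 24.
Beat 24 falls within Absus4.

Absus4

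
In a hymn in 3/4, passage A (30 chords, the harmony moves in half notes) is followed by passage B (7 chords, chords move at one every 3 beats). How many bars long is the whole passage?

A: 30 × 2 = 60 beats = 20 bars.
B: 7 × 3 = 21 beats = 7 bars.
Total: 20 + 7 = 27 bars.

27 bars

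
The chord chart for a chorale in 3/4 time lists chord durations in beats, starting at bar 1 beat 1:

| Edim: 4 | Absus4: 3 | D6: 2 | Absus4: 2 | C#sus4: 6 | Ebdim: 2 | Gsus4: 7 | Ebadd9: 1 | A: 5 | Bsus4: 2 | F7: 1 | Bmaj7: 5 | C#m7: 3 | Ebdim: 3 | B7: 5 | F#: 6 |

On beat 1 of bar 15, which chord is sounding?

Beat 1 of bar 15 is beat (15−1)×3 + 1 = 43 overall.
Running totals: Edim ends at 4, Absus4 ends at 7, D6 ends at 9, Absus4 ends at 11, C#sus4 ends at 17, Ebdim ends at 19, Gsus4 ends at 26, Ebadd9 ends at 27, A ends at 32, Bsus4 ends at 34, F7 ends at 35, Bmaj7 ends at 40, C#m7 ends at 43.
Beat 43 falls within C#m7.

C#m7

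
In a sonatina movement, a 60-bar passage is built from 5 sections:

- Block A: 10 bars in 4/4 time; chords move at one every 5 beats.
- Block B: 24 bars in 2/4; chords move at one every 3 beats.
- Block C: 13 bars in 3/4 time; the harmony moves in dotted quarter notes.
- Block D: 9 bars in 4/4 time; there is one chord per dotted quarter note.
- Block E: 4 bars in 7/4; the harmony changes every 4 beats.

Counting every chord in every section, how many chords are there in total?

A has 40 beats and chords last 5 each, so 8 chords.
B has 48 beats and chords last 3 each, so 16 chords.
C has 39 beats and chords last 1.5 each, so 26 chords.
D has 36 beats and chords last 1.5 each, so 24 chords.
E has 28 beats and chords last 4 each, so 7 chords.
Total: 8 + 16 + 26 + 24 + 7 = 81.

81 chords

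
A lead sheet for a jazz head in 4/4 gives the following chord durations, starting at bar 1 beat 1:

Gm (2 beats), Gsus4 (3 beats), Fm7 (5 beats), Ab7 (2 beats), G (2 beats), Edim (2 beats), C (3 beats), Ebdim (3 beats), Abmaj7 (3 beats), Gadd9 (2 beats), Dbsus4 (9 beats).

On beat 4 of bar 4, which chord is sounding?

Edim

Beat 4 of bar 4 is beat (4−1)×4 + 4 = 16 overall.
Running totals: Gm ends at 2, Gsus4 ends at 5, Fm7 ends at 10, Ab7 ends at 12, G ends at 14, Edim ends at 16.
Beat 16 falls within Edim.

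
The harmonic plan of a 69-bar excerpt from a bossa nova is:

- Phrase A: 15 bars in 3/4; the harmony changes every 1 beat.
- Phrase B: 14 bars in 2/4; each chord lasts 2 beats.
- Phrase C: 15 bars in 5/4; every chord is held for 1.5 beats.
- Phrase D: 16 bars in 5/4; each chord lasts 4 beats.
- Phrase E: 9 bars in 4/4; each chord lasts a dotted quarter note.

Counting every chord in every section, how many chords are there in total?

153 chords

A has 45 beats and chords last 1 each, so 45 chords.
B has 28 beats and chords last 2 each, so 14 chords.
C has 75 beats and chords last 1.5 each, so 50 chords.
D has 80 beats and chords last 4 each, so 20 chords.
E has 36 beats and chords last 1.5 each, so 24 chords.
Total: 45 + 14 + 50 + 20 + 24 = 153.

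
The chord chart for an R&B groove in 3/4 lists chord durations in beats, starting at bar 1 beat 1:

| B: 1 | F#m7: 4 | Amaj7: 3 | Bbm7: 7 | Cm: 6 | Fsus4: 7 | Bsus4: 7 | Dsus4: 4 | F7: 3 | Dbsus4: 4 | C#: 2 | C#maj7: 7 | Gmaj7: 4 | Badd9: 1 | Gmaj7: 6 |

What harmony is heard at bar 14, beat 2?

Beat 2 of bar 14 is beat (14−1)×3 + 2 = 41 overall.
Running totals: B ends at 1, F#m7 ends at 5, Amaj7 ends at 8, Bbm7 ends at 15, Cm ends at 21, Fsus4 ends at 28, Bsus4 ends at 35, Dsus4 ends at 39, F7 ends at 42.
Beat 41 falls within F7.

F7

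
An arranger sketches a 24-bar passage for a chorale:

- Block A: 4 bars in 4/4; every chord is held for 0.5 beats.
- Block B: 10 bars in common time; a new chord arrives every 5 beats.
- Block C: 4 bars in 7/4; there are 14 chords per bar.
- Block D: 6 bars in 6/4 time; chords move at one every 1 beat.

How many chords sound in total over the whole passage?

132 chords

A: 4 bars × 4 beats = 16 beats; 0.5 beats/chord → 32 chords.
B: 10 bars × 4 beats = 40 beats; 5 beats/chord → 8 chords.
C: 4 bars × 7 beats = 28 beats; 0.5 beats/chord → 56 chords.
D: 6 bars × 6 beats = 36 beats; 1 beat/chord → 36 chords.
Total: 32 + 8 + 56 + 36 = 132.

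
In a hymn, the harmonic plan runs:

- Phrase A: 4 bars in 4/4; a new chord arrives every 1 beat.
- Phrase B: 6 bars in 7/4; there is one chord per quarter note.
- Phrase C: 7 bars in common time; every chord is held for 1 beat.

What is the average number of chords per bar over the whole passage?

A: 4 × 4 = 16 beats ÷ 1 = 16 chords.
B: 6 × 7 = 42 beats ÷ 1 = 42 chords.
C: 7 × 4 = 28 beats ÷ 1 = 28 chords.
Overall: 86 chords over 17 bars → 86/17 = 86/17 chords per bar.

86/17 chords per bar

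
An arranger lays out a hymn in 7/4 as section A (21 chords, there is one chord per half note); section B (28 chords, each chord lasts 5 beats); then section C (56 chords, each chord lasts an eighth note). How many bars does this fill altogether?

A: 21 × 2 = 42 beats = 6 bars.
B: 28 × 5 = 140 beats = 20 bars.
C: 56 × 0.5 = 28 beats = 4 bars.
Total: 6 + 20 + 4 = 30 bars.

30 bars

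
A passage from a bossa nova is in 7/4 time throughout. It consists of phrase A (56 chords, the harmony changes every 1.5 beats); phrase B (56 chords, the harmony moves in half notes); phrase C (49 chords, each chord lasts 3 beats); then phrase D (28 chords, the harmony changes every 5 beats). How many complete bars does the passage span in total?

A: 56 × 1.5 = 84 beats = 12 bars.
B: 56 × 2 = 112 beats = 16 bars.
C: 49 × 3 = 147 beats = 21 bars.
D: 28 × 5 = 140 beats = 20 bars.
Total: 12 + 16 + 21 + 20 = 69 bars.

69 bars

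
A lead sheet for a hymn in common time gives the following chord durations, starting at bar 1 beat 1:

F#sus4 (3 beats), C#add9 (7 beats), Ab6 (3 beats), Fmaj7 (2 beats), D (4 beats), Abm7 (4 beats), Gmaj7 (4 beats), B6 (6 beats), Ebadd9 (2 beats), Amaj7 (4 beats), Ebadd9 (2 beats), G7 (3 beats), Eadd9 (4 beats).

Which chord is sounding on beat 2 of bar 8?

Beat 2 of bar 8 is beat (8−1)×4 + 2 = 30 overall.
Running totals: F#sus4 ends at 3, C#add9 ends at 10, Ab6 ends at 13, Fmaj7 ends at 15, D ends at 19, Abm7 ends at 23, Gmaj7 ends at 27, B6 ends at 33.
Beat 30 falls within B6.

B6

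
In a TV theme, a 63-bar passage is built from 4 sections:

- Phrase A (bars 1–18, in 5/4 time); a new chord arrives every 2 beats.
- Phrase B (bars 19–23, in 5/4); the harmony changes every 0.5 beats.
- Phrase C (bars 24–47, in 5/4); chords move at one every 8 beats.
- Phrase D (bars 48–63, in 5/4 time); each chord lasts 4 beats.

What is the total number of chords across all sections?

130 chords

A: 18·5 = 90 beats, 90/2 = 45 chords.
B: 5·5 = 25 beats, 25/0.5 = 50 chords.
C: 24·5 = 120 beats, 120/8 = 15 chords.
D: 16·5 = 80 beats, 80/4 = 20 chords.
Total: 45 + 50 + 15 + 20 = 130.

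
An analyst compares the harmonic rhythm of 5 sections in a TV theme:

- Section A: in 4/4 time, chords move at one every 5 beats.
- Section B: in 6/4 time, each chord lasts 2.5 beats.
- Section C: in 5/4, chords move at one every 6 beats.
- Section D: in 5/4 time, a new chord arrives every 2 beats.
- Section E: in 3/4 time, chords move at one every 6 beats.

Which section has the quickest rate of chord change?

A: each chord is 5 beats in 4/4, so 0.8 per bar.
B: each chord is 2.5 beats in 6/4, so 2.4 per bar.
C: each chord is 6 beats in 5/4, so 5/6 per bar.
D: each chord is 2 beats in 5/4, so 2.5 per bar.
E: each chord is 6 beats in 3/4, so 0.5 per bar.
Fastest is D at 2.5 chords/bar.

Section D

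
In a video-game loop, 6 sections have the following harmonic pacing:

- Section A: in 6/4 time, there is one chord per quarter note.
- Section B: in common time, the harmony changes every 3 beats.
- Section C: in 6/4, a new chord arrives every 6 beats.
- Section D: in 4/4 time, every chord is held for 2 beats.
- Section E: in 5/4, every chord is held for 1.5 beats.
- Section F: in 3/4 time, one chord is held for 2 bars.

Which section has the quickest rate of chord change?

Section A

A: each chord is 1 beat in 6/4, so 6 per bar.
B: each chord is 3 beats in 4/4, so 4/3 per bar.
C: each chord is 6 beats in 6/4, so 1 per bar.
D: each chord is 2 beats in 4/4, so 2 per bar.
E: each chord is 1.5 beats in 5/4, so 10/3 per bar.
F: each chord is 6 beats in 3/4, so 0.5 per bar.
Fastest is A at 6 chords/bar.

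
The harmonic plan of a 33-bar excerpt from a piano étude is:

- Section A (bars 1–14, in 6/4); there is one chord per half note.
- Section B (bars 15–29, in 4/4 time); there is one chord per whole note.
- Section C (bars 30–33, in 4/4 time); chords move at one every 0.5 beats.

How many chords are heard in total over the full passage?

A: 14·6 = 84 beats, 84/2 = 42 chords.
B: 15·4 = 60 beats, 60/4 = 15 chords.
C: 4·4 = 16 beats, 16/0.5 = 32 chords.
Total: 42 + 15 + 32 = 89.

89 chords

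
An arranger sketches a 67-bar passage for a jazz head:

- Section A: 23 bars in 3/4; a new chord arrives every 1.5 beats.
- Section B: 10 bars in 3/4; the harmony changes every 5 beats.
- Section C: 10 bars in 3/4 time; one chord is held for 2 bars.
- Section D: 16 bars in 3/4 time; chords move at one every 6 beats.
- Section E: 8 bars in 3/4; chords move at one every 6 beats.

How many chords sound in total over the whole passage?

A has 69 beats and chords last 1.5 each, so 46 chords.
B has 30 beats and chords last 5 each, so 6 chords.
C has 30 beats and chords last 6 each, so 5 chords.
D has 48 beats and chords last 6 each, so 8 chords.
E has 24 beats and chords last 6 each, so 4 chords.
Total: 46 + 6 + 5 + 8 + 4 = 69.

69 chords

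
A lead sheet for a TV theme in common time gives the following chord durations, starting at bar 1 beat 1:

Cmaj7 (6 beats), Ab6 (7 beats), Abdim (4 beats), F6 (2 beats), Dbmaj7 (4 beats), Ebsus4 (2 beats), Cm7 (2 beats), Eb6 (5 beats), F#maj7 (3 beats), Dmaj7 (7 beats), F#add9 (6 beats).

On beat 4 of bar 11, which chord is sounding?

F#add9

Beat 4 of bar 11 is beat (11−1)×4 + 4 = 44 overall.
Running totals: Cmaj7 ends at 6, Ab6 ends at 13, Abdim ends at 17, F6 ends at 19, Dbmaj7 ends at 23, Ebsus4 ends at 25, Cm7 ends at 27, Eb6 ends at 32, F#maj7 ends at 35, Dmaj7 ends at 42, F#add9 ends at 48.
Beat 44 falls within F#add9.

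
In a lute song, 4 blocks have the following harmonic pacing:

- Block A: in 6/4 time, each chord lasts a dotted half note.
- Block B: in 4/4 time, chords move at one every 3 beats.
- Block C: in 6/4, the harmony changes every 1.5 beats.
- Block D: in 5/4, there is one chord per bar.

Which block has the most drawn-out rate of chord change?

Block D

A: each chord is 3 beats in 6/4, so 2 per bar.
B: each chord is 3 beats in 4/4, so 4/3 per bar.
C: each chord is 1.5 beats in 6/4, so 4 per bar.
D: each chord is 5 beats in 5/4, so 1 per bar.
Slowest is D at 1 chords/bar.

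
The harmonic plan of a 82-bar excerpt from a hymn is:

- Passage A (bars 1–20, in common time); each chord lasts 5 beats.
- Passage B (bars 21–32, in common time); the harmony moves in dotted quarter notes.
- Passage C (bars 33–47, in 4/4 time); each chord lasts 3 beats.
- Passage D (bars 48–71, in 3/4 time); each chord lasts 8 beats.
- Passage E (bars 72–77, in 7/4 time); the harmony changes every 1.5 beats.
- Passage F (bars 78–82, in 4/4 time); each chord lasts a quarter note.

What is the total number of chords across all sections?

125 chords

A has 80 beats and chords last 5 each, so 16 chords.
B has 48 beats and chords last 1.5 each, so 32 chords.
C has 60 beats and chords last 3 each, so 20 chords.
D has 72 beats and chords last 8 each, so 9 chords.
E has 42 beats and chords last 1.5 each, so 28 chords.
F has 20 beats and chords last 1 each, so 20 chords.
Total: 16 + 32 + 20 + 9 + 28 + 20 = 125.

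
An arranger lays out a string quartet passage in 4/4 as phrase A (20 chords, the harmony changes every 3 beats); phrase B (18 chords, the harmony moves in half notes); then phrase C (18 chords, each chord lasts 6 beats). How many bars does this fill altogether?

A: 20 × 3 = 60 beats = 15 bars.
B: 18 × 2 = 36 beats = 9 bars.
C: 18 × 6 = 108 beats = 27 bars.
Total: 15 + 9 + 27 = 51 bars.

51 bars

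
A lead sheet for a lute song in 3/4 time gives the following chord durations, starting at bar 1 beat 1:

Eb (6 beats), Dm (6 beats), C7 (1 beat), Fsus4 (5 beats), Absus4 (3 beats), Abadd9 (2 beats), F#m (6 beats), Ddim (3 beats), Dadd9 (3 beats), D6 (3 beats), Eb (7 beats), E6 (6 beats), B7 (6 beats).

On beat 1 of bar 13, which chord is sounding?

Beat 1 of bar 13 is beat (13−1)×3 + 1 = 37 overall.
Running totals: Eb ends at 6, Dm ends at 12, C7 ends at 13, Fsus4 ends at 18, Absus4 ends at 21, Abadd9 ends at 23, F#m ends at 29, Ddim ends at 32, Dadd9 ends at 35, D6 ends at 38.
Beat 37 falls within D6.

D6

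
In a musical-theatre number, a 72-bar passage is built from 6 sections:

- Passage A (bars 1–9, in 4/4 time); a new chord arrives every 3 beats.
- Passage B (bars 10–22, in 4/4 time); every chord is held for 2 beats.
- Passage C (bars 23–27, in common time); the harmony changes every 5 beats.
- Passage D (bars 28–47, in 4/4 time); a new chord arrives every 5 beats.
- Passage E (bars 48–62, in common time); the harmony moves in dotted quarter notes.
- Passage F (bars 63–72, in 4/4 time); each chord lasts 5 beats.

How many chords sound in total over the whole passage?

A has 36 beats and chords last 3 each, so 12 chords.
B has 52 beats and chords last 2 each, so 26 chords.
C has 20 beats and chords last 5 each, so 4 chords.
D has 80 beats and chords last 5 each, so 16 chords.
E has 60 beats and chords last 1.5 each, so 40 chords.
F has 40 beats and chords last 5 each, so 8 chords.
Total: 12 + 26 + 4 + 16 + 40 + 8 = 106.

106 chords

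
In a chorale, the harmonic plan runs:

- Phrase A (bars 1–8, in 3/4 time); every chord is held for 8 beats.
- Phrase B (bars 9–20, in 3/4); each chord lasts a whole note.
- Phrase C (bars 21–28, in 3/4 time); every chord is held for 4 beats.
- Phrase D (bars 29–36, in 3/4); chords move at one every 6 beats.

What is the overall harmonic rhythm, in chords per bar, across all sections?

A: 8 bars of 3 beats is 24 beats; at 8 beats each that's 3 chords.
B: 12 bars of 3 beats is 36 beats; at 4 beats each that's 9 chords.
C: 8 bars of 3 beats is 24 beats; at 4 beats each that's 6 chords.
D: 8 bars of 3 beats is 24 beats; at 6 beats each that's 4 chords.
Overall: 22 chords over 36 bars → 22/36 = 11/18 chords per bar.

11/18 chords per bar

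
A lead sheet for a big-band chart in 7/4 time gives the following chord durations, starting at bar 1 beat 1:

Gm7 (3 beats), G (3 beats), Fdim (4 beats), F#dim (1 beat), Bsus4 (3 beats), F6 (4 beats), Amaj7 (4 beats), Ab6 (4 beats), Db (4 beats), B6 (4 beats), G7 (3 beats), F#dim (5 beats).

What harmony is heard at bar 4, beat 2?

Beat 2 of bar 4 is beat (4−1)×7 + 2 = 23 overall.
Running totals: Gm7 ends at 3, G ends at 6, Fdim ends at 10, F#dim ends at 11, Bsus4 ends at 14, F6 ends at 18, Amaj7 ends at 22, Ab6 ends at 26.
Beat 23 falls within Ab6.

Ab6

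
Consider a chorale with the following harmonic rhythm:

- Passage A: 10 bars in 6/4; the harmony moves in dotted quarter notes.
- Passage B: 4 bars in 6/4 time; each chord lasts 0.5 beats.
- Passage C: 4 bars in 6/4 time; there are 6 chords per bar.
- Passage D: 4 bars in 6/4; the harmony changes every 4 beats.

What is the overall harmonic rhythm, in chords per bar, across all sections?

59/11 chords per bar

A: 10 × 6 = 60 beats ÷ 1.5 = 40 chords.
B: 4 × 6 = 24 beats ÷ 0.5 = 48 chords.
C: 4 × 6 = 24 beats ÷ 1 = 24 chords.
D: 4 × 6 = 24 beats ÷ 4 = 6 chords.
Overall: 118 chords over 22 bars → 118/22 = 59/11 chords per bar.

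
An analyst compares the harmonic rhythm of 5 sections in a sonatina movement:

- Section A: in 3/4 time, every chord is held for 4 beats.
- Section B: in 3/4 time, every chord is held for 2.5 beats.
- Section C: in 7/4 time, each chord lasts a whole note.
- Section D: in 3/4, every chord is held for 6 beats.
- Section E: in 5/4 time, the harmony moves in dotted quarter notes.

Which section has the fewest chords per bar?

A: 3 beats/bar ÷ 4 beats/chord = 0.75 chords/bar.
B: 3 beats/bar ÷ 2.5 beats/chord = 1.2 chords/bar.
C: 7 beats/bar ÷ 4 beats/chord = 1.75 chords/bar.
D: 3 beats/bar ÷ 6 beats/chord = 0.5 chords/bar.
E: 5 beats/bar ÷ 1.5 beats/chord = 10/3 chords/bar.
Slowest is D at 0.5 chords/bar.

Section D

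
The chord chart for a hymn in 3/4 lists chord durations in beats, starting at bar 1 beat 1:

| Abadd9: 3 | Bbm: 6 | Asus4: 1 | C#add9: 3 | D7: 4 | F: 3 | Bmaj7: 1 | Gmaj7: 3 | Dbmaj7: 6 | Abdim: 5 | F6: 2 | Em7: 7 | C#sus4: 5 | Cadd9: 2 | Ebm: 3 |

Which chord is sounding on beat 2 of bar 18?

Ebm

Beat 2 of bar 18 is beat (18−1)×3 + 2 = 53 overall.
Running totals: Abadd9 ends at 3, Bbm ends at 9, Asus4 ends at 10, C#add9 ends at 13, D7 ends at 17, F ends at 20, Bmaj7 ends at 21, Gmaj7 ends at 24, Dbmaj7 ends at 30, Abdim ends at 35, F6 ends at 37, Em7 ends at 44, C#sus4 ends at 49, Cadd9 ends at 51, Ebm ends at 54.
Beat 53 falls within Ebm.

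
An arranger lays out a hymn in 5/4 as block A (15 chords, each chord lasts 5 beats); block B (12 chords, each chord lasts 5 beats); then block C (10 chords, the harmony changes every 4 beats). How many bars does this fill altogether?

A: 15 × 5 = 75 beats = 15 bars.
B: 12 × 5 = 60 beats = 12 bars.
C: 10 × 4 = 40 beats = 8 bars.
Total: 15 + 12 + 8 = 35 bars.

35 bars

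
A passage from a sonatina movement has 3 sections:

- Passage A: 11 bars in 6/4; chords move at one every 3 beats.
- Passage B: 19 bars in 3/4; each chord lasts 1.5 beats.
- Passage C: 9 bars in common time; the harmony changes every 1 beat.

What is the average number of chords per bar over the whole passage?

A: 11 bars of 6 beats is 66 beats; at 3 beats each that's 22 chords.
B: 19 bars of 3 beats is 57 beats; at 1.5 beats each that's 38 chords.
C: 9 bars of 4 beats is 36 beats; at 1 beat each that's 36 chords.
Overall: 96 chords over 39 bars → 96/39 = 32/13 chords per bar.

32/13 chords per bar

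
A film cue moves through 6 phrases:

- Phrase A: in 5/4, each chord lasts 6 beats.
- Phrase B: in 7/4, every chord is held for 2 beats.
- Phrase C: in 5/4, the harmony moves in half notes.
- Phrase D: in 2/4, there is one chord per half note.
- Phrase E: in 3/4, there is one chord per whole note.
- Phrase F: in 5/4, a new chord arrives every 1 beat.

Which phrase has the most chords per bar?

Phrase F

A: each chord is 6 beats in 5/4, so 5/6 per bar.
B: each chord is 2 beats in 7/4, so 3.5 per bar.
C: each chord is 2 beats in 5/4, so 2.5 per bar.
D: each chord is 2 beats in 2/4, so 1 per bar.
E: each chord is 4 beats in 3/4, so 0.75 per bar.
F: each chord is 1 beat in 5/4, so 5 per bar.
Fastest is F at 5 chords/bar.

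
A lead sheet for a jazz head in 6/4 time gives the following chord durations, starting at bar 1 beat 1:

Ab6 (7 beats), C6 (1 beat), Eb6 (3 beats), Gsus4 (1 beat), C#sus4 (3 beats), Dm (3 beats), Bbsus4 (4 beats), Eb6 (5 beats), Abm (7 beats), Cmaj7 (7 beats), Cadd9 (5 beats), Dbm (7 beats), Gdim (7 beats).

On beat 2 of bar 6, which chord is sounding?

Beat 2 of bar 6 is beat (6−1)×6 + 2 = 32 overall.
Running totals: Ab6 ends at 7, C6 ends at 8, Eb6 ends at 11, Gsus4 ends at 12, C#sus4 ends at 15, Dm ends at 18, Bbsus4 ends at 22, Eb6 ends at 27, Abm ends at 34.
Beat 32 falls within Abm.

Abm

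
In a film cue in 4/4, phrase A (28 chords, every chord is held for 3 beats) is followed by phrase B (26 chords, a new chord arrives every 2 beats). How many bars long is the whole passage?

34 bars

A: 28 × 3 = 84 beats = 21 bars.
B: 26 × 2 = 52 beats = 13 bars.
Total: 21 + 13 = 34 bars.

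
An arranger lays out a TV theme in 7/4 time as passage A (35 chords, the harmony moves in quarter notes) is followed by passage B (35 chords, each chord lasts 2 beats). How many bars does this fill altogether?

A: 35 × 1 = 35 beats = 5 bars.
B: 35 × 2 = 70 beats = 10 bars.
Total: 5 + 10 = 15 bars.

15 bars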